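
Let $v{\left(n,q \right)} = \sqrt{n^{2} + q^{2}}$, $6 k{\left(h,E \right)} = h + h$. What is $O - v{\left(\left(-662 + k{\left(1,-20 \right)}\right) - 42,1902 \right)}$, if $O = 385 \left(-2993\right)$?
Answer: $-1152305 - \frac{\sqrt{37014757}}{3} \approx -1.1543 \cdot 10^{6}$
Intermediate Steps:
$k{\left(h,E \right)} = \frac{h}{3}$ ($k{\left(h,E \right)} = \frac{h + h}{6} = \frac{2 h}{6} = \frac{h}{3}$)
$O = -1152305$
$O - v{\left(\left(-662 + k{\left(1,-20 \right)}\right) - 42,1902 \right)} = -1152305 - \sqrt{\left(\left(-662 + \frac{1}{3} \cdot 1\right) - 42\right)^{2} + 1902^{2}} = -1152305 - \sqrt{\left(\left(-662 + \frac{1}{3}\right) - 42\right)^{2} + 3617604} = -1152305 - \sqrt{\left(- \frac{1985}{3} - 42\right)^{2} + 3617604} = -1152305 - \sqrt{\left(- \frac{2111}{3}\right)^{2} + 3617604} = -1152305 - \sqrt{\frac{4456321}{9} + 3617604} = -1152305 - \sqrt{\frac{37014757}{9}} = -1152305 - \frac{\sqrt{37014757}}{3}$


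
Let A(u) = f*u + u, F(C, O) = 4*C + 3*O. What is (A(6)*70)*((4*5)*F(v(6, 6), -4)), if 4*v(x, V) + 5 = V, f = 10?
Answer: -1016400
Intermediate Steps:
v(x, V) = -5/4 + V/4
F(C, O) = 3*O + 4*C
A(u) = 11*u (A(u) = 10*u + u = 11*u)
(A(6)*70)*((4*5)*F(v(6, 6), -4)) = ((11*6)*70)*((4*5)*(3*(-4) + 4*(-5/4 + (¼)*6))) = (66*70)*(20*(-12 + 4*(-5/4 + 3/2))) = 4620*(20*(-12 + 4*(¼))) = 4620*(20*(-12 + 1)) = 4620*(20*(-11)) = 4620*(-220) = -1016400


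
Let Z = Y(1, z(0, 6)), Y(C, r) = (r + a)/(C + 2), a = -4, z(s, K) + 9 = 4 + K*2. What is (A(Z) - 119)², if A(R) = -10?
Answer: 16641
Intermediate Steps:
z(s, K) = -5 + 2*K (z(s, K) = -9 + (4 + K*2) = -9 + (4 + 2*K) = -5 + 2*K)
Y(C, r) = (-4 + r)/(2 + C) (Y(C, r) = (r - 4)/(C + 2) = (-4 + r)/(2 + C))
Z = 1 (Z = (-4 + (-5 + 2*6))/(2 + 1) = (-4 + (-5 + 12))/3 = (-4 + 7)/3 = (⅓)*3 = 1)
(A(Z) - 119)² = (-10 - 119)² = (-129)² = 16641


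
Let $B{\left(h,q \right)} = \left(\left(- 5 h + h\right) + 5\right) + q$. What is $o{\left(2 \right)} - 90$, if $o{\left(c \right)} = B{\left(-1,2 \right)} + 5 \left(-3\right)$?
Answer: $-94$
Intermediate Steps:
$B{\left(h,q \right)} = 5 + q - 4 h$ ($B{\left(h,q \right)} = \left(- 4 h + 5\right) + q = \left(5 - 4 h\right) + q = 5 + q - 4 h$)
$o{\left(c \right)} = -4$ ($o{\left(c \right)} = \left(5 + 2 - -4\right) + 5 \left(-3\right) = \left(5 + 2 + 4\right) - 15 = 11 - 15 = -4$)
$o{\left(2 \right)} - 90 = -4 - 90 = -94$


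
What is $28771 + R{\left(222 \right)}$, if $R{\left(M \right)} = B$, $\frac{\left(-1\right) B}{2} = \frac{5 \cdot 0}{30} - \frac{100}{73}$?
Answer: $\frac{2100483}{73} \approx 28774.0$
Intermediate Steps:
$B = \frac{200}{73}$ ($B = - 2 \left(\frac{5 \cdot 0}{30} - \frac{100}{73}\right) = - 2 \left(0 \cdot \frac{1}{30} - \frac{100}{73}\right) = - 2 \left(0 - \frac{100}{73}\right) = \left(-2\right) \left(- \frac{100}{73}\right) = \frac{200}{73} \approx 2.7397$)
$R{\left(M \right)} = \frac{200}{73}$
$28771 + R{\left(222 \right)} = 28771 + \frac{200}{73} = \frac{2100483}{73}$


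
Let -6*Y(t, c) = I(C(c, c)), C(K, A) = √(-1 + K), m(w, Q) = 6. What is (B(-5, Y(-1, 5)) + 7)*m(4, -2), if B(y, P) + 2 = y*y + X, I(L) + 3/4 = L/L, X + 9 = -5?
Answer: 96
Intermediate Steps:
X = -14 (X = -9 - 5 = -14)
I(L) = ¼ (I(L) = -¾ + L/L = -¾ + 1 = ¼)
Y(t, c) = -1/24 (Y(t, c) = -⅙*¼ = -1/24)
B(y, P) = -16 + y² (B(y, P) = -2 + (y*y - 14) = -2 + (y² - 14) = -2 + (-14 + y²) = -16 + y²)
(B(-5, Y(-1, 5)) + 7)*m(4, -2) = ((-16 + (-5)²) + 7)*6 = ((-16 + 25) + 7)*6 = (9 + 7)*6 = 16*6 = 96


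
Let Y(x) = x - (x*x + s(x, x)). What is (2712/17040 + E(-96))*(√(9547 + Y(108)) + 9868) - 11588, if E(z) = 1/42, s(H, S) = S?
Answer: -72928588/7455 + 1364*I*√2117/7455 ≈ -9782.5 + 8.4184*I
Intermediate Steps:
E(z) = 1/42
Y(x) = -x² (Y(x) = x - (x*x + x) = x - (x² + x) = x - (x + x²) = x + (-x - x²) = -x²)
(2712/17040 + E(-96))*(√(9547 + Y(108)) + 9868) - 11588 = (2712/17040 + 1/42)*(√(9547 - 1*108²) + 9868) - 11588 = (2712*(1/17040) + 1/42)*(√(9547 - 1*11664) + 9868) - 11588 = (113/710 + 1/42)*(√(9547 - 11664) + 9868) - 11588 = 1364*(√(-2117) + 9868)/7455 - 11588 = 1364*(I*√2117 + 9868)/7455 - 11588 = 1364*(9868 + I*√2117)/7455 - 11588 = (13459952/7455 + 1364*I*√2117/7455) - 11588 = -72928588/7455 + 1364*I*√2117/7455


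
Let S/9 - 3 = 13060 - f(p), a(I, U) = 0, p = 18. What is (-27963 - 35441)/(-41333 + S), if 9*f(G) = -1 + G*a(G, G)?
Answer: -63404/76235 ≈ -0.83169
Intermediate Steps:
f(G) = -⅑ (f(G) = (-1 + G*0)/9 = (-1 + 0)/9 = (⅑)*(-1) = -⅑)
S = 117568 (S = 27 + 9*(13060 - 1*(-⅑)) = 27 + 9*(13060 + ⅑) = 27 + 9*(117541/9) = 27 + 117541 = 117568)
(-27963 - 35441)/(-41333 + S) = (-27963 - 35441)/(-41333 + 117568) = -63404/76235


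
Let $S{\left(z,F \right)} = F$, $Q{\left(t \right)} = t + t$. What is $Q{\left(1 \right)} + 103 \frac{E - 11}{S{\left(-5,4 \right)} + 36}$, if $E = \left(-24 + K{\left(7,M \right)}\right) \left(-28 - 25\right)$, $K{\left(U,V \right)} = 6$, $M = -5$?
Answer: $\frac{97209}{40} \approx 2430.2$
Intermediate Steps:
$E = 954$ ($E = \left(-24 + 6\right) \left(-28 - 25\right) = \left(-18\right) \left(-53\right) = 954$)
$Q{\left(t \right)} = 2 t$
$Q{\left(1 \right)} + 103 \frac{E - 11}{S{\left(-5,4 \right)} + 36} = 2 \cdot 1 + 103 \frac{954 - 11}{4 + 36} = 2 + 103 \cdot \frac{943}{40} = 2 + \frac{97129}{40} = \frac{97209}{40}$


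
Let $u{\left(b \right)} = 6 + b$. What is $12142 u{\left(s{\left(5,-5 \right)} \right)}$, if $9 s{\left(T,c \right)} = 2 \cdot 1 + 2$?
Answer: $\frac{704236}{9} \approx 78249.0$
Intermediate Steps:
$s{\left(T,c \right)} = \frac{4}{9}$ ($s{\left(T,c \right)} = \frac{2 \cdot 1 + 2}{9} = \frac{2 + 2}{9} = \frac{1}{9} \cdot 4 = \frac{4}{9}$)
$12142 u{\left(s{\left(5,-5 \right)} \right)} = 12142 \left(6 + \frac{4}{9}\right) = 12142 \cdot \frac{58}{9} = \frac{704236}{9}$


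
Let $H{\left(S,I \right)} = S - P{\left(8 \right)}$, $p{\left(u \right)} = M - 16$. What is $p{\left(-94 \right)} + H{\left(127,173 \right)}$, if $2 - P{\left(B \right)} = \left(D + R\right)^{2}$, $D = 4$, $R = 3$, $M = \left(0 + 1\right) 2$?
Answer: $160$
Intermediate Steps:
$M = 2$ ($M = 1 \cdot 2 = 2$)
$P{\left(B \right)} = -47$ ($P{\left(B \right)} = 2 - \left(4 + 3\right)^{2} = 2 - 7^{2} = 2 - 49 = -47$)
$p{\left(u \right)} = -14$ ($p{\left(u \right)} = 2 - 16 = -14$)
$H{\left(S,I \right)} = 47 + S$ ($H{\left(S,I \right)} = S - -47 = S + 47 = 47 + S$)
$p{\left(-94 \right)} + H{\left(127,173 \right)} = -14 + \left(47 + 127\right) = -14 + 174 = 160$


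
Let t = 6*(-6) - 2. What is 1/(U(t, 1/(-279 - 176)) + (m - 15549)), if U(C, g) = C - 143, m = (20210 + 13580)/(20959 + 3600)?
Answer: -24559/386279280 ≈ -6.3578e-5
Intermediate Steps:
t = -38 (t = -36 - 2 = -38)
m = 33790/24559 ≈ 1.3759
U(C, g) = -143 + C
1/(U(t, 1/(-279 - 176)) + (m - 15549)) = 1/((-143 - 38) + (33790/24559 - 15549)) = 1/(-181 - 381834101/24559) = 1/(-386279280/24559) = -24559/386279280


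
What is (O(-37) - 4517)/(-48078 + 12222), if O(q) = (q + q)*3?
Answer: 4739/35856 ≈ 0.13217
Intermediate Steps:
O(q) = 6*q (O(q) = (2*q)*3 = 6*q)
(O(-37) - 4517)/(-48078 + 12222) = (6*(-37) - 4517)/(-48078 + 12222) = (-222 - 4517)/(-35856) = -4739*(-1/35856) = 4739/35856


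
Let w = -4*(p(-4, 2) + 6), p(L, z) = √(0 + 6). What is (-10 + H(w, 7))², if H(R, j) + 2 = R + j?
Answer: 937 + 232*√6 ≈ 1505.3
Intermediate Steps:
p(L, z) = √6
w = -24 - 4*√6 (w = -4*(√6 + 6) = -4*(6 + √6) = -24 - 4*√6 ≈ -33.798)
H(R, j) = -2 + R + j (H(R, j) = -2 + (R + j) = -2 + R + j)
(-10 + H(w, 7))² = (-10 + (-2 + (-24 - 4*√6) + 7))² = (-10 + (-19 - 4*√6))² = (-29 - 4*√6)²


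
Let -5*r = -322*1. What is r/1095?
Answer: 322/5475 ≈ 0.058813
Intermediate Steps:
r = 322/5 (r = -(-322)/5 = -1/5*(-322) = 322/5 ≈ 64.400)
r/1095 = (322/5)/1095 = (322/5)*(1/1095) = 322/5475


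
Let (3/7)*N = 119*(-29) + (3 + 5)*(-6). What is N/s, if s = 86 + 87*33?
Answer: -24493/8871 ≈ -2.7610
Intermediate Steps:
N = -24493/3 (N = 7*(119*(-29) + (3 + 5)*(-6))/3 = 7*(-3451 + 8*(-6))/3 = 7*(-3451 - 48)/3 = (7/3)*(-3499) = -24493/3 ≈ -8164.3)
s = 2957 (s = 86 + 2871 = 2957)
N/s = -24493/3/2957 = -24493/3*1/2957 = -24493/8871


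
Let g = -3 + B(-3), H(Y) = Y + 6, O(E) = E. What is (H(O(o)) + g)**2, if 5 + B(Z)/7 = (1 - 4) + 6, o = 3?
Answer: 64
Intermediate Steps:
H(Y) = 6 + Y
B(Z) = -14 (B(Z) = -35 + 7*((1 - 4) + 6) = -35 + 7*(-3 + 6) = -35 + 7*3 = -35 + 21 = -14)
g = -17 (g = -3 - 14 = -17)
(H(O(o)) + g)**2 = ((6 + 3) - 17)**2 = (9 - 17)**2 = (-8)**2 = 64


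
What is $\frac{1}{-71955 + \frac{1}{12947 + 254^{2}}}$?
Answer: $- \frac{77463}{5573850164} \approx -1.3898 \cdot 10^{-5}$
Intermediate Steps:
$\frac{1}{-71955 + \frac{1}{12947 + 254^{2}}} = \frac{1}{-71955 + \frac{1}{12947 + 64516}} = \frac{1}{-71955 + \frac{1}{77463}} = \frac{1}{- \frac{5573850164}{77463}} = - \frac{77463}{5573850164}$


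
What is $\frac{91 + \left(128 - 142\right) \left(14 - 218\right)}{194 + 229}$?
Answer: $\frac{2947}{423} \approx 6.9669$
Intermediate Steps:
$\frac{91 + \left(128 - 142\right) \left(14 - 218\right)}{194 + 229} = \frac{91 - -2856}{423} = \left(91 + 2856\right) \frac{1}{423} = 2947 \cdot \frac{1}{423} = \frac{2947}{423}$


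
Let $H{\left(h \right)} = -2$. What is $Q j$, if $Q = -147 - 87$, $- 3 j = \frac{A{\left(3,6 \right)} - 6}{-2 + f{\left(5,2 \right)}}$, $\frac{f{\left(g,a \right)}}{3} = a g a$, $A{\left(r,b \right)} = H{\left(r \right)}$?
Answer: $- \frac{312}{29} \approx -10.759$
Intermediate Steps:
$A{\left(r,b \right)} = -2$
$f{\left(g,a \right)} = 3 g a^{2}$ ($f{\left(g,a \right)} = 3 a g a = 3 g a^{2}$)
$j = \frac{4}{87}$ ($j = - \frac{\left(-2 - 6\right) \frac{1}{-2 + 3 \cdot 5 \cdot 2^{2}}}{3} = - \frac{\left(-8\right) \frac{1}{-2 + 3 \cdot 5 \cdot 4}}{3} = - \frac{\left(-8\right) \frac{1}{-2 + 60}}{3} = - \frac{\left(-8\right) \frac{1}{58}}{3} = \left(- \frac{1}{3}\right) \left(- \frac{4}{29}\right) = \frac{4}{87} \approx 0.045977$)
$Q = -234$
$Q j = \left(-234\right) \frac{4}{87} = - \frac{312}{29}$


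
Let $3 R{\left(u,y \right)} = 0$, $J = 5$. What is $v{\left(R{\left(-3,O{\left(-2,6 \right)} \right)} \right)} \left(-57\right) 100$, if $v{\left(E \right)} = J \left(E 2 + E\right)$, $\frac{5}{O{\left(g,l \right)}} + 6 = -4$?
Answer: $0$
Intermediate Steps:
$O{\left(g,l \right)} = - \frac{1}{2}$ ($O{\left(g,l \right)} = \frac{5}{-6 - 4} = \frac{5}{-10} = 5 \left(- \frac{1}{10}\right) = - \frac{1}{2}$)
$R{\left(u,y \right)} = 0$ ($R{\left(u,y \right)} = \frac{1}{3} \cdot 0 = 0$)
$v{\left(E \right)} = 15 E$ ($v{\left(E \right)} = 5 \left(E 2 + E\right) = 5 \left(2 E + E\right) = 5 \cdot 3 E = 15 E$)
$v{\left(R{\left(-3,O{\left(-2,6 \right)} \right)} \right)} \left(-57\right) 100 = 15 \cdot 0 \left(-57\right) 100 = 0 \left(-57\right) 100 = 0 \cdot 100 = 0$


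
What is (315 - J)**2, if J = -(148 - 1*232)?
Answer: 53361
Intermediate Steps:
J = 84 (J = -(148 - 232) = -1*(-84) = 84)
(315 - J)**2 = (315 - 1*84)**2 = (315 - 84)**2 = 231**2 = 53361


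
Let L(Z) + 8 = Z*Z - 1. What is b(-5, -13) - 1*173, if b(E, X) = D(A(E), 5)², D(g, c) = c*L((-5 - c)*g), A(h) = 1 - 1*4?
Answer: 19846852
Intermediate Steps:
L(Z) = -9 + Z² (L(Z) = -8 + (Z*Z - 1) = -8 + (Z² - 1) = -8 + (-1 + Z²) = -9 + Z²)
A(h) = -3 (A(h) = 1 - 4 = -3)
D(g, c) = c*(-9 + g²*(-5 - c)²) (D(g, c) = c*(-9 + ((-5 - c)*g)²) = c*(-9 + (g*(-5 - c))²) = c*(-9 + g²*(-5 - c)²))
b(E, X) = 19847025 (b(E, X) = (5*(-9 + (-3)²*(5 + 5)²))² = (5*(-9 + 9*10²))² = (5*(-9 + 9*100))² = (5*(-9 + 900))² = (5*891)² = 4455² = 19847025)
b(-5, -13) - 1*173 = 19847025 - 1*173 = 19847025 - 173 = 19846852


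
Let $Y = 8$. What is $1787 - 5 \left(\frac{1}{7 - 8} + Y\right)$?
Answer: $1752$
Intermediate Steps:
$1787 - 5 \left(\frac{1}{7 - 8} + Y\right) = 1787 - 5 \left(\frac{1}{7 - 8} + 8\right) = 1787 - 5 \left(\frac{1}{-1} + 8\right) = 1787 - 5 \left(-1 + 8\right) = 1787 - 35 = 1752$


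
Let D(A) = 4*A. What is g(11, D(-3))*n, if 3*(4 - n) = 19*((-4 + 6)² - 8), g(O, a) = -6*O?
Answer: -1936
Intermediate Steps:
n = 88/3 (n = 4 - 19*((-4 + 6)² - 8)/3 = 4 - 19*(2² - 8)/3 = 4 - 19*(4 - 8)/3 = 4 - 19*(-4)/3 = 4 - ⅓*(-76) = 4 + 76/3 = 88/3 ≈ 29.333)
g(11, D(-3))*n = -6*11*(88/3) = -66*88/3 = -1936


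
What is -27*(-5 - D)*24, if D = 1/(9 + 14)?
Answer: 75168/23 ≈ 3268.2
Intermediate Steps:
D = 1/23 ≈ 0.043478
-27*(-5 - D)*24 = -27*(-5 - 1*1/23)*24 = -27*(-5 - 1/23)*24 = -27*(-116/23)*24 = (3132/23)*24 = 75168/23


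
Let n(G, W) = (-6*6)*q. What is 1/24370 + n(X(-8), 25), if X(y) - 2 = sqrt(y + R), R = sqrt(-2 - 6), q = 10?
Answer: -8773199/24370 ≈ -360.00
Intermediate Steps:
R = 2*I*sqrt(2) (R = sqrt(-8) = 2*I*sqrt(2) ≈ 2.8284*I)
X(y) = 2 + sqrt(y + 2*I*sqrt(2))
n(G, W) = -360 (n(G, W) = -6*6*10 = -36*10 = -360)
1/24370 + n(X(-8), 25) = 1/24370 - 360 = -8773199/24370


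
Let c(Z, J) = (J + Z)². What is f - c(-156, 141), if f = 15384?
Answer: 15159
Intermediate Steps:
f - c(-156, 141) = 15384 - (141 - 156)² = 15384 - 1*(-15)² = 15384 - 1*225 = 15384 - 225 = 15159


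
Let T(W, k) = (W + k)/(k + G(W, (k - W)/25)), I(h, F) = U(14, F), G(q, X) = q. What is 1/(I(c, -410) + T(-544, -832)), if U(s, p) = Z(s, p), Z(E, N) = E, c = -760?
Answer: 1/15 ≈ 0.066667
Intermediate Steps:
U(s, p) = s
I(h, F) = 14
T(W, k) = 1 (T(W, k) = (W + k)/(k + W) = (W + k)/(W + k) = 1)
1/(I(c, -410) + T(-544, -832)) = 1/(14 + 1) = 1/15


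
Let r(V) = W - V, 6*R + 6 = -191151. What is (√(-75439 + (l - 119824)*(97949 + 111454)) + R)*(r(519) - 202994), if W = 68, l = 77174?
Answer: 12963311955/2 - 203445*I*√8931113389 ≈ 6.4817e+9 - 1.9226e+10*I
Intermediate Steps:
R = -63719/2 (R = -1 + (⅙)*(-191151) = -1 - 63717/2 = -63719/2 ≈ -31860.)
r(V) = 68 - V
(√(-75439 + (l - 119824)*(97949 + 111454)) + R)*(r(519) - 202994) = (√(-75439 + (77174 - 119824)*(97949 + 111454)) - 63719/2)*((68 - 1*519) - 202994) = (√(-75439 - 42650*209403) - 63719/2)*((68 - 519) - 202994) = (√(-75439 - 8931037950) - 63719/2)*(-451 - 202994) = (√(-8931113389) - 63719/2)*(-203445) = (I*√8931113389 - 63719/2)*(-203445) = (-63719/2 + I*√8931113389)*(-203445) = 12963311955/2 - 203445*I*√8931113389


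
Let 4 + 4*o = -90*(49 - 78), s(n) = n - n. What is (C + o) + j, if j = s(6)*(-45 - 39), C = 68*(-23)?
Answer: -1825/2 ≈ -912.50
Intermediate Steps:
C = -1564
s(n) = 0
o = 1303/2 (o = -1 + (-90*(49 - 78))/4 = -1 + (-90*(-29))/4 = -1 + (1/4)*2610 = -1 + 1305/2 = 1303/2 ≈ 651.50)
j = 0 (j = 0*(-45 - 39) = 0*(-84) = 0)
(C + o) + j = (-1564 + 1303/2) + 0 = -1825/2 + 0 = -1825/2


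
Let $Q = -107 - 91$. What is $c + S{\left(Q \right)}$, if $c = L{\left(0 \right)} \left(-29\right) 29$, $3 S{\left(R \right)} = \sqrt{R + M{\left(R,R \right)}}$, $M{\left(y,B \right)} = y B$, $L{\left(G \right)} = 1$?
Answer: $-841 + \sqrt{4334} \approx -775.17$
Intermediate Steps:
$M{\left(y,B \right)} = B y$
$Q = -198$ ($Q = -107 - 91 = -198$)
$S{\left(R \right)} = \frac{\sqrt{R + R^{2}}}{3}$ ($S{\left(R \right)} = \frac{\sqrt{R + R R}}{3} = \frac{\sqrt{R + R^{2}}}{3}$)
$c = -841$ ($c = 1 \left(-29\right) 29 = \left(-29\right) 29 = -841$)
$c + S{\left(Q \right)} = -841 + \frac{\sqrt{- 198 \left(1 - 198\right)}}{3} = -841 + \frac{\sqrt{\left(-198\right) \left(-197\right)}}{3} = -841 + \frac{\sqrt{39006}}{3} = -841 + \frac{3 \sqrt{4334}}{3} = -841 + \sqrt{4334}$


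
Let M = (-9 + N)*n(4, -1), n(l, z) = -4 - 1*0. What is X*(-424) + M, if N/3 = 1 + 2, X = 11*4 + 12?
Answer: -23744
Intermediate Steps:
n(l, z) = -4 (n(l, z) = -4 + 0 = -4)
X = 56 (X = 44 + 12 = 56)
N = 9 (N = 3*(1 + 2) = 3*3 = 9)
M = 0 (M = (-9 + 9)*(-4) = 0*(-4) = 0)
X*(-424) + M = 56*(-424) + 0 = -23744 + 0 = -23744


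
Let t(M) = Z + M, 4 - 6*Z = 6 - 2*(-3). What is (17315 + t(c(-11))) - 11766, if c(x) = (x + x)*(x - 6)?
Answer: 17765/3 ≈ 5921.7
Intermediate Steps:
Z = -4/3 (Z = 2/3 - (6 - 2*(-3))/6 = 2/3 - (6 + 6)/6 = 2/3 - 1/6*12 = 2/3 - 2 = -4/3 ≈ -1.3333)
c(x) = 2*x*(-6 + x) (c(x) = (2*x)*(-6 + x) = 2*x*(-6 + x))
t(M) = -4/3 + M
(17315 + t(c(-11))) - 11766 = (17315 + (-4/3 + 2*(-11)*(-6 - 11))) - 11766 = (17315 + (-4/3 + 2*(-11)*(-17))) - 11766 = (17315 + (-4/3 + 374)) - 11766 = (17315 + 1118/3) - 11766 = 53063/3 - 11766 = 17765/3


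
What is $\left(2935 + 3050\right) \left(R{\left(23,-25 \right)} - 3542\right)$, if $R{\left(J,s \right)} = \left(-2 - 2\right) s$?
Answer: $-20600370$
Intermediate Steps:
$R{\left(J,s \right)} = - 4 s$
$\left(2935 + 3050\right) \left(R{\left(23,-25 \right)} - 3542\right) = \left(2935 + 3050\right) \left(\left(-4\right) \left(-25\right) - 3542\right) = 5985 \left(100 - 3542\right) = 5985 \left(-3442\right) = -20600370$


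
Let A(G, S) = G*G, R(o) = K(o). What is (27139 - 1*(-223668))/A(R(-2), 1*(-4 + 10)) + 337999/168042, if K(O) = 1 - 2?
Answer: 42146447893/168042 ≈ 2.5081e+5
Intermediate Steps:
K(O) = -1
R(o) = -1
A(G, S) = G²
(27139 - 1*(-223668))/A(R(-2), 1*(-4 + 10)) + 337999/168042 = (27139 - 1*(-223668))/((-1)²) + 337999/168042 = (27139 + 223668)/1 + 337999*(1/168042) = 250807*1 + 337999/168042 = 250807 + 337999/168042 = 42146447893/168042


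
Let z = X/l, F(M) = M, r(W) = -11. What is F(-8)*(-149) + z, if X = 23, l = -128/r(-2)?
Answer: 152829/128 ≈ 1194.0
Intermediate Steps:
l = 128/11 (l = -128/(-11) = -128*(-1/11) = 128/11 ≈ 11.636)
z = 253/128 (z = 23/(128/11) = 23*(11/128) = 253/128 ≈ 1.9766)
F(-8)*(-149) + z = -8*(-149) + 253/128 = 1192 + 253/128 = 152829/128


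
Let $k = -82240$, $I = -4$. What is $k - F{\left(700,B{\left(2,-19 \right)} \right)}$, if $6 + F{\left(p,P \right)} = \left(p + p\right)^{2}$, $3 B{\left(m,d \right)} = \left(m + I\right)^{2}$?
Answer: $-2042234$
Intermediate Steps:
$B{\left(m,d \right)} = \frac{\left(-4 + m\right)^{2}}{3}$ ($B{\left(m,d \right)} = \frac{\left(m - 4\right)^{2}}{3} = \frac{\left(-4 + m\right)^{2}}{3}$)
$F{\left(p,P \right)} = -6 + 4 p^{2}$ ($F{\left(p,P \right)} = -6 + \left(p + p\right)^{2} = -6 + \left(2 p\right)^{2} = -6 + 4 p^{2}$)
$k - F{\left(700,B{\left(2,-19 \right)} \right)} = -82240 - \left(-6 + 4 \cdot 700^{2}\right) = -82240 - \left(-6 + 4 \cdot 490000\right) = -82240 - \left(-6 + 1960000\right) = -82240 - 1959994 = -2042234$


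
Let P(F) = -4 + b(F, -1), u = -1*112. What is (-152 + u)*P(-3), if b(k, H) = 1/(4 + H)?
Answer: 968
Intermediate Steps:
u = -112
P(F) = -11/3 (P(F) = -4 + 1/(4 - 1) = -4 + 1/3 = -4 + ⅓ = -11/3)
(-152 + u)*P(-3) = (-152 - 112)*(-11/3) = -264*(-11/3) = 968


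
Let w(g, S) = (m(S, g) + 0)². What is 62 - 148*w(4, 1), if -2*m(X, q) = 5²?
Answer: -23063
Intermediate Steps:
m(X, q) = -25/2 (m(X, q) = -½*5² = -½*25 = -25/2)
w(g, S) = 625/4 (w(g, S) = (-25/2 + 0)² = (-25/2)² = 625/4)
62 - 148*w(4, 1) = 62 - 148*625/4 = 62 - 23125 = -23063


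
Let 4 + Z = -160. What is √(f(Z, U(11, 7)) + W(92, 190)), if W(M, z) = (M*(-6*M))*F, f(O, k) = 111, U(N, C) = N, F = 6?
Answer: I*√304593 ≈ 551.9*I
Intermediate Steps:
Z = -164 (Z = -4 - 160 = -164)
W(M, z) = -36*M² (W(M, z) = (M*(-6*M))*6 = -6*M²*6 = -36*M²)
√(f(Z, U(11, 7)) + W(92, 190)) = √(111 - 36*92²) = √(111 - 36*8464) = √(111 - 304704) = √(-304593) = I*√304593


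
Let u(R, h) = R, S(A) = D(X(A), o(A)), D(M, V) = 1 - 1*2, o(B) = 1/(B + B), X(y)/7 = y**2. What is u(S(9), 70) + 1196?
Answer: 1195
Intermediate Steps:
X(y) = 7*y**2
o(B) = 1/(2*B)
D(M, V) = -1 (D(M, V) = 1 - 2 = -1)
S(A) = -1
u(S(9), 70) + 1196 = -1 + 1196 = 1195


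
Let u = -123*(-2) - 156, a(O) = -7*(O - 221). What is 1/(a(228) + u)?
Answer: 1/41 ≈ 0.024390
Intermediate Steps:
a(O) = 1547 - 7*O (a(O) = -7*(-221 + O) = 1547 - 7*O)
u = 90 (u = 246 - 156 = 90)
1/(a(228) + u) = 1/((1547 - 7*228) + 90) = 1/((1547 - 1596) + 90) = 1/(-49 + 90) = 1/41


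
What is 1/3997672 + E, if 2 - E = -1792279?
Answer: 7164951569833/3997672 ≈ 1.7923e+6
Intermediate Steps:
E = 1792281 (E = 2 - 1*(-1792279) = 2 + 1792279 = 1792281)
1/3997672 + E = 1/3997672 + 1792281 = 7164951569833/3997672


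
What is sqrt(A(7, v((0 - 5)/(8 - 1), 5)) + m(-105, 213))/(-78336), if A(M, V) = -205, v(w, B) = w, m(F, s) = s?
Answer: -sqrt(2)/39168 ≈ -3.6106e-5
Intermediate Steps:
sqrt(A(7, v((0 - 5)/(8 - 1), 5)) + m(-105, 213))/(-78336) = sqrt(-205 + 213)/(-78336) = sqrt(8)*(-1/78336) = (2*sqrt(2))*(-1/78336) = -sqrt(2)/39168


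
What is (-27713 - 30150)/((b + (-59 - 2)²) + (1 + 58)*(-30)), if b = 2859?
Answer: -4451/370 ≈ -12.030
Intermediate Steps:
(-27713 - 30150)/((b + (-59 - 2)²) + (1 + 58)*(-30)) = (-27713 - 30150)/((2859 + (-59 - 2)²) + (1 + 58)*(-30)) = -57863/((2859 + (-61)²) + 59*(-30)) = -57863/((2859 + 3721) - 1770) = -57863/(6580 - 1770) = -57863/4810 = -57863*1/4810 = -4451/370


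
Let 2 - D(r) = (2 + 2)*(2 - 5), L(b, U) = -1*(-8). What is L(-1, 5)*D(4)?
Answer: 112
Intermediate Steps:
L(b, U) = 8
D(r) = 14 (D(r) = 2 - (2 + 2)*(2 - 5) = 2 - 4*(-3) = 2 - 1*(-12) = 2 + 12 = 14)
L(-1, 5)*D(4) = 8*14 = 112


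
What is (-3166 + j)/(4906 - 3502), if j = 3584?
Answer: 209/702 ≈ 0.29772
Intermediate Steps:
(-3166 + j)/(4906 - 3502) = (-3166 + 3584)/(4906 - 3502) = 418/1404 = 418*(1/1404) = 209/702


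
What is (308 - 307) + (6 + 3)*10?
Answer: 91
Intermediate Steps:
(308 - 307) + (6 + 3)*10 = 1 + 9*10 = 1 + 90 = 91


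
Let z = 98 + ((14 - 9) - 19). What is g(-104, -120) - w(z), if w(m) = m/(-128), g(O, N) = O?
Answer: -3307/32 ≈ -103.34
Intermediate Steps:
z = 84 (z = 98 + (5 - 19) = 98 - 14 = 84)
w(m) = -m/128 (w(m) = m*(-1/128) = -m/128)
g(-104, -120) - w(z) = -104 - (-1)*84/128 = -104 - 1*(-21/32) = -104 + 21/32 = -3307/32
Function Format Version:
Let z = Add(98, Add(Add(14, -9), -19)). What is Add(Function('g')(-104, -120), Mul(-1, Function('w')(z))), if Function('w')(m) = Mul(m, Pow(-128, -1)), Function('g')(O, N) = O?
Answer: Rational(-3307, 32) ≈ -103.34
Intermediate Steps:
z = 84 (z = Add(98, Add(5, -19)) = Add(98, -14) = 84)
Function('w')(m) = Mul(Rational(-1, 128), m) (Function('w')(m) = Mul(m, Rational(-1, 128)) = Mul(Rational(-1, 128), m))
Add(Function('g')(-104, -120), Mul(-1, Function('w')(z))) = Add(-104, Mul(-1, Mul(Rational(-1, 128), 84))) = Add(-104, Mul(-1, Rational(-21, 32))) = Add(-104, Rational(21, 32)) = Rational(-3307, 32)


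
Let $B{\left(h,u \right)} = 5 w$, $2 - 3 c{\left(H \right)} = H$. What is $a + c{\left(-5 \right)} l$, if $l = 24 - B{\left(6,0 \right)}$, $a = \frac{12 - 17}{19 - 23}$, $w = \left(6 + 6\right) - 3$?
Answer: $- \frac{191}{4} \approx -47.75$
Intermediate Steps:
$c{\left(H \right)} = \frac{2}{3} - \frac{H}{3}$
$w = 9$ ($w = 12 - 3 = 9$)
$a = \frac{5}{4}$ ($a = - \frac{5}{-4} = \left(-5\right) \left(- \frac{1}{4}\right) = \frac{5}{4} \approx 1.25$)
$B{\left(h,u \right)} = 45$ ($B{\left(h,u \right)} = 5 \cdot 9 = 45$)
$l = -21$ ($l = 24 - 45 = -21$)
$a + c{\left(-5 \right)} l = \frac{5}{4} + \left(\frac{2}{3} - - \frac{5}{3}\right) \left(-21\right) = \frac{5}{4} + \left(\frac{2}{3} + \frac{5}{3}\right) \left(-21\right) = \frac{5}{4} + \frac{7}{3} \left(-21\right) = \frac{5}{4} - 49 = - \frac{191}{4}$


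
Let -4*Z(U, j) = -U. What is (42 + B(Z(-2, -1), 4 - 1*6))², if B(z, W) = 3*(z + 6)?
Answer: 13689/4 ≈ 3422.3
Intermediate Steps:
Z(U, j) = U/4 (Z(U, j) = -(-1)*U/4 = U/4)
B(z, W) = 18 + 3*z (B(z, W) = 3*(6 + z) = 18 + 3*z)
(42 + B(Z(-2, -1), 4 - 1*6))² = (42 + (18 + 3*((¼)*(-2))))² = (42 + (18 + 3*(-½)))² = (42 + (18 - 3/2))² = (42 + 33/2)² = (117/2)² = 13689/4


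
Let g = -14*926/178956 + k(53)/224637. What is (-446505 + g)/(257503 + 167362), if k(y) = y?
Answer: -299159432573371/284660534072313 ≈ -1.0509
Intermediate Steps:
g = -241892450/3350011581 (g = -14*926/178956 + 53/224637 = -12964*1/178956 + 53*(1/224637) = -3241/44739 + 53/224637 = -241892450/3350011581 ≈ -0.072206)
(-446505 + g)/(257503 + 167362) = (-446505 - 241892450/3350011581)/(257503 + 167362) = -1495797162866855/3350011581/424865 = -1495797162866855/3350011581*1/424865 = -299159432573371/284660534072313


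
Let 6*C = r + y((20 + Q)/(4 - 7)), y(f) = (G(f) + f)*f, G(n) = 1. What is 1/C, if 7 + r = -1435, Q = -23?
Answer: -1/240 ≈ -0.0041667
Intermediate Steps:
r = -1442 (r = -7 - 1435 = -1442)
y(f) = f*(1 + f) (y(f) = (1 + f)*f = f*(1 + f))
C = -240 (C = (-1442 + ((20 - 23)/(4 - 7))*(1 + (20 - 23)/(4 - 7)))/6 = (-1442 + (-3/(-3))*(1 - 3/(-3)))/6 = (-1442 + (-3*(-⅓))*(1 - 3*(-⅓)))/6 = (-1442 + 1*(1 + 1))/6 = (-1442 + 1*2)/6 = (-1442 + 2)/6 = (⅙)*(-1440) = -240)
1/C = 1/(-240) = -1/240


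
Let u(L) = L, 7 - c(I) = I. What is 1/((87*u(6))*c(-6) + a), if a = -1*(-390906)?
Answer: 1/397692 ≈ 2.5145e-6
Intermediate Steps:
c(I) = 7 - I
a = 390906
1/((87*u(6))*c(-6) + a) = 1/((87*6)*(7 - 1*(-6)) + 390906) = 1/(522*(7 + 6) + 390906) = 1/(522*13 + 390906) = 1/(6786 + 390906) = 1/397692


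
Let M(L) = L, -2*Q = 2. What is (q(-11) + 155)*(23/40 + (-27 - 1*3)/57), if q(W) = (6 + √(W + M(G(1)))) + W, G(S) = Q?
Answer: 555/76 + 37*I*√3/380 ≈ 7.3026 + 0.16865*I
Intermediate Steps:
Q = -1 (Q = -½*2 = -1)
G(S) = -1
q(W) = 6 + W + √(-1 + W) (q(W) = (6 + √(W - 1)) + W = (6 + √(-1 + W)) + W = 6 + W + √(-1 + W))
(q(-11) + 155)*(23/40 + (-27 - 1*3)/57) = ((6 - 11 + √(-1 - 11)) + 155)*(23/40 + (-27 - 1*3)/57) = ((6 - 11 + √(-12)) + 155)*(23*(1/40) + (-27 - 3)*(1/57)) = ((6 - 11 + 2*I*√3) + 155)*(23/40 - 30*1/57) = ((-5 + 2*I*√3) + 155)*(23/40 - 10/19) = (150 + 2*I*√3)*(37/760) = 555/76 + 37*I*√3/380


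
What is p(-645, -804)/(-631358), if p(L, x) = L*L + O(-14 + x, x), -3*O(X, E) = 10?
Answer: -13715/20814 ≈ -0.65893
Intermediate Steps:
O(X, E) = -10/3 (O(X, E) = -1/3*10 = -10/3)
p(L, x) = -10/3 + L**2 (p(L, x) = L*L - 10/3 = L**2 - 10/3 = -10/3 + L**2)
p(-645, -804)/(-631358) = (-10/3 + (-645)**2)/(-631358) = (-10/3 + 416025)*(-1/631358) = (1248065/3)*(-1/631358) = -13715/20814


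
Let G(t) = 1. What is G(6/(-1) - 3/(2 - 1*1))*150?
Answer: 150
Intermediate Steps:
G(6/(-1) - 3/(2 - 1*1))*150 = 1*150 = 150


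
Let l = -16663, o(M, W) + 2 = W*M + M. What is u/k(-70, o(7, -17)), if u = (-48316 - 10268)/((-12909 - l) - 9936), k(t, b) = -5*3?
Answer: -9764/15455 ≈ -0.63177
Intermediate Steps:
o(M, W) = -2 + M + M*W (o(M, W) = -2 + (W*M + M) = -2 + (M*W + M) = -2 + (M + M*W) = -2 + M + M*W)
k(t, b) = -15
u = 29292/3091 (u = (-48316 - 10268)/((-12909 - 1*(-16663)) - 9936) = -58584/((-12909 + 16663) - 9936) = -58584/(3754 - 9936) = -58584/(-6182) = -58584*(-1/6182) = 29292/3091 ≈ 9.4765)
u/k(-70, o(7, -17)) = (29292/3091)/(-15) = (29292/3091)*(-1/15) = -9764/15455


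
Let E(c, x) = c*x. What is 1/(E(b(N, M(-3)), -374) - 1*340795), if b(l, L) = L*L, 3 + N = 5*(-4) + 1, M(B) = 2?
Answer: -1/342291 ≈ -2.9215e-6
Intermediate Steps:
N = -22 (N = -3 + (5*(-4) + 1) = -3 + (-20 + 1) = -3 - 19 = -22)
b(l, L) = L**2
1/(E(b(N, M(-3)), -374) - 1*340795) = 1/(2**2*(-374) - 1*340795) = 1/(4*(-374) - 340795) = 1/(-1496 - 340795) = 1/(-342291) = -1/342291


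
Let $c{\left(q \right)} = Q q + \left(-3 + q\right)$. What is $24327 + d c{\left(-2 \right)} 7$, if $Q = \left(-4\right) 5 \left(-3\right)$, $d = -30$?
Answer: $50577$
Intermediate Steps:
$Q = 60$ ($Q = \left(-20\right) \left(-3\right) = 60$)
$c{\left(q \right)} = -3 + 61 q$ ($c{\left(q \right)} = 60 q + \left(-3 + q\right) = -3 + 61 q$)
$24327 + d c{\left(-2 \right)} 7 = 24327 + - 30 \left(-3 + 61 \left(-2\right)\right) 7 = 24327 + - 30 \left(-3 - 122\right) 7 = 24327 + \left(-30\right) \left(-125\right) 7 = 24327 + 3750 \cdot 7 = 24327 + 26250 = 50577$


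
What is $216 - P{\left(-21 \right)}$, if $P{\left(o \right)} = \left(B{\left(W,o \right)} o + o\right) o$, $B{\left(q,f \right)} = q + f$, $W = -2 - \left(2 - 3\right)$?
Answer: $9477$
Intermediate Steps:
$W = -1$ ($W = -2 - \left(2 - 3\right) = -2 - -1 = -2 + 1 = -1$)
$B{\left(q,f \right)} = f + q$
$P{\left(o \right)} = o \left(o + o \left(-1 + o\right)\right)$ ($P{\left(o \right)} = \left(\left(o - 1\right) o + o\right) o = \left(\left(-1 + o\right) o + o\right) o = \left(o \left(-1 + o\right) + o\right) o = \left(o + o \left(-1 + o\right)\right) o = o \left(o + o \left(-1 + o\right)\right)$)
$216 - P{\left(-21 \right)} = 216 - \left(-21\right)^{3} = 216 - -9261 = 216 + 9261 = 9477$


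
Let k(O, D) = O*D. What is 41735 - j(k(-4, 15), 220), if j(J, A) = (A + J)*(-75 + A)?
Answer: 18535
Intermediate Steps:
k(O, D) = D*O
j(J, A) = (-75 + A)*(A + J)
41735 - j(k(-4, 15), 220) = 41735 - (220² - 75*220 - 1125*(-4) + 220*(15*(-4))) = 41735 - (48400 - 16500 - 75*(-60) + 220*(-60)) = 41735 - (48400 - 16500 + 4500 - 13200) = 41735 - 1*23200 = 41735 - 23200 = 18535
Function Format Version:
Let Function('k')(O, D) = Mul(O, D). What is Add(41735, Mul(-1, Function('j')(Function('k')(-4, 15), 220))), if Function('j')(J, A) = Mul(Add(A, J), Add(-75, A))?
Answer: 18535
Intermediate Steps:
Function('k')(O, D) = Mul(D, O)
Function('j')(J, A) = Mul(Add(-75, A), Add(A, J))
Add(41735, Mul(-1, Function('j')(Function('k')(-4, 15), 220))) = Add(41735, Mul(-1, Add(Pow(220, 2), Mul(-75, 220), Mul(-75, Mul(15, -4)), Mul(220, Mul(15, -4))))) = Add(41735, Mul(-1, Add(48400, -16500, Mul(-75, -60), Mul(220, -60)))) = Add(41735, Mul(-1, Add(48400, -16500, 4500, -13200))) = Add(41735, Mul(-1, 23200)) = Add(41735, -23200) = 18535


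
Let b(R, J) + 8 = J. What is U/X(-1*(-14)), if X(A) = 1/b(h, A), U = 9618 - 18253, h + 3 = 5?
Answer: -51810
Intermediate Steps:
h = 2 (h = -3 + 5 = 2)
U = -8635
b(R, J) = -8 + J
X(A) = 1/(-8 + A)
U/X(-1*(-14)) = -8635/(1/(-8 - 1*(-14))) = -8635/(1/(-8 + 14)) = -8635/(1/6) = -8635/⅙ = -8635*6 = -51810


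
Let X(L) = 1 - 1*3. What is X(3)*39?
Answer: -78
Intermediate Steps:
X(L) = -2 (X(L) = 1 - 3 = -2)
X(3)*39 = -2*39 = -78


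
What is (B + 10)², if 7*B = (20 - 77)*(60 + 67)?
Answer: 51394561/49 ≈ 1.0489e+6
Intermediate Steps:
B = -7239/7 (B = ((20 - 77)*(60 + 67))/7 = (-57*127)/7 = (⅐)*(-7239) = -7239/7 ≈ -1034.1)
(B + 10)² = (-7239/7 + 10)² = (-7169/7)² = 51394561/49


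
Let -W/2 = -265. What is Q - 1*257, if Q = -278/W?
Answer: -68244/265 ≈ -257.52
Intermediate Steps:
W = 530 (W = -2*(-265) = 530)
Q = -139/265 (Q = -278/530 = -278*1/530 = -139/265 ≈ -0.52453)
Q - 1*257 = -139/265 - 1*257 = -139/265 - 257 = -68244/265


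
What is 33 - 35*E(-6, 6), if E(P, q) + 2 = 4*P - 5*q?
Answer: 1993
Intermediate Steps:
E(P, q) = -2 - 5*q + 4*P (E(P, q) = -2 + (4*P - 5*q) = -2 + (-5*q + 4*P) = -2 - 5*q + 4*P)
33 - 35*E(-6, 6) = 33 - 35*(-2 - 5*6 + 4*(-6)) = 33 - 35*(-2 - 30 - 24) = 33 - 35*(-56) = 33 + 1960 = 1993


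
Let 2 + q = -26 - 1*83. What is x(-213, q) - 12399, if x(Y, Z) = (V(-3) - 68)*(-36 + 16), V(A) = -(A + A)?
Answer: -11159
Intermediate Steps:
V(A) = -2*A
q = -111 (q = -2 + (-26 - 1*83) = -2 + (-26 - 83) = -2 - 109 = -111)
x(Y, Z) = 1240 (x(Y, Z) = (-2*(-3) - 68)*(-36 + 16) = (6 - 68)*(-20) = -62*(-20) = 1240)
x(-213, q) - 12399 = 1240 - 12399 = -11159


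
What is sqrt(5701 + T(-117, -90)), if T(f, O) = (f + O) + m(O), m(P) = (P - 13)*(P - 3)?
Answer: sqrt(15073) ≈ 122.77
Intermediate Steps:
m(P) = (-13 + P)*(-3 + P)
T(f, O) = 39 + f + O**2 - 15*O (T(f, O) = (f + O) + (39 + O**2 - 16*O) = (O + f) + (39 + O**2 - 16*O) = 39 + f + O**2 - 15*O)
sqrt(5701 + T(-117, -90)) = sqrt(5701 + (39 - 117 + (-90)**2 - 15*(-90))) = sqrt(5701 + (39 - 117 + 8100 + 1350)) = sqrt(5701 + 9372) = sqrt(15073)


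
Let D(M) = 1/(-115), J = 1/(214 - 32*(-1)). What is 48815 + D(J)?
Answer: 5613724/115 ≈ 48815.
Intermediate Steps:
J = 1/246 (J = 1/(214 + 32) = 1/246 ≈ 0.0040650)
D(M) = -1/115
48815 + D(J) = 48815 - 1/115 = 5613724/115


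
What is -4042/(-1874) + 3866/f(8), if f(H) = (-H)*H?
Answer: -1746549/29984 ≈ -58.249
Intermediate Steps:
f(H) = -H²
-4042/(-1874) + 3866/f(8) = -4042/(-1874) + 3866/((-1*8²)) = -4042*(-1/1874) + 3866/((-1*64)) = 2021/937 + 3866/(-64) = 2021/937 + 3866*(-1/64) = 2021/937 - 1933/32 = -1746549/29984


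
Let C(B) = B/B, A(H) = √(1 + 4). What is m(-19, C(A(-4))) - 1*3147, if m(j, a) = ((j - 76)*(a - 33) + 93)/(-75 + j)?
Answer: -298951/94 ≈ -3180.3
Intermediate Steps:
A(H) = √5
C(B) = 1
m(j, a) = (93 + (-76 + j)*(-33 + a))/(-75 + j) (m(j, a) = ((-76 + j)*(-33 + a) + 93)/(-75 + j) = (93 + (-76 + j)*(-33 + a))/(-75 + j))
m(-19, C(A(-4))) - 1*3147 = (2601 - 76*1 - 33*(-19) + 1*(-19))/(-75 - 19) - 1*3147 = (2601 - 76 + 627 - 19)/(-94) - 3147 = -1/94*3133 - 3147 = -3133/94 - 3147 = -298951/94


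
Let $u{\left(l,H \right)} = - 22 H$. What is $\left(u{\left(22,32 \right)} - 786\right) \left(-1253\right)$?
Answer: $1866970$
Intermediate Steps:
$\left(u{\left(22,32 \right)} - 786\right) \left(-1253\right) = \left(\left(-22\right) 32 - 786\right) \left(-1253\right) = \left(-704 - 786\right) \left(-1253\right) = \left(-1490\right) \left(-1253\right) = 1866970$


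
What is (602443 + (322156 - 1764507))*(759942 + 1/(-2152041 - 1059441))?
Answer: -1024914557855574022/1605741 ≈ -6.3828e+11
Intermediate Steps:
(602443 + (322156 - 1764507))*(759942 + 1/(-2152041 - 1059441)) = (602443 - 1442351)*(759942 + 1/(-3211482)) = -839908*(759942 - 1/3211482) = -839908*2440540054043/3211482 = -1024914557855574022/1605741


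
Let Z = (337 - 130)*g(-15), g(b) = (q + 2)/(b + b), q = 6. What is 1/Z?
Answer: -5/276 ≈ -0.018116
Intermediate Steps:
g(b) = 4/b (g(b) = (6 + 2)/(b + b) = 8/((2*b)) = 8*(1/(2*b)) = 4/b)
Z = -276/5 (Z = (337 - 130)*(4/(-15)) = 207*(4*(-1/15)) = 207*(-4/15) = -276/5 ≈ -55.200)
1/Z = 1/(-276/5) = -5/276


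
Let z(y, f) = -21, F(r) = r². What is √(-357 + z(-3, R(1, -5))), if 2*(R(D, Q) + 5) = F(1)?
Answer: 3*I*√42 ≈ 19.442*I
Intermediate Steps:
R(D, Q) = -9/2 (R(D, Q) = -5 + (½)*1² = -5 + (½)*1 = -5 + ½ = -9/2)
√(-357 + z(-3, R(1, -5))) = √(-357 - 21) = √(-378) = 3*I*√42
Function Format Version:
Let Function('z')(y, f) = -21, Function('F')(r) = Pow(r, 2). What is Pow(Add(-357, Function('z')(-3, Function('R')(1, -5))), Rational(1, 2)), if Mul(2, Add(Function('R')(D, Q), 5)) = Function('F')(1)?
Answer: Mul(3, I, Pow(42, Rational(1, 2))) ≈ Mul(19.442, I)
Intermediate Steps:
Function('R')(D, Q) = Rational(-9, 2) (Function('R')(D, Q) = Add(-5, Mul(Rational(1, 2), Pow(1, 2))) = Add(-5, Mul(Rational(1, 2), 1)) = Add(-5, Rational(1, 2)) = Rational(-9, 2))
Pow(Add(-357, Function('z')(-3, Function('R')(1, -5))), Rational(1, 2)) = Pow(Add(-357, -21), Rational(1, 2)) = Pow(-378, Rational(1, 2)) = Mul(3, I, Pow(42, Rational(1, 2)))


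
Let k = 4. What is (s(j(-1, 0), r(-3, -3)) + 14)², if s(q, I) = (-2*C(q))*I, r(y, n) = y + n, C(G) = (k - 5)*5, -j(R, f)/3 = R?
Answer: 2116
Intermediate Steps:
j(R, f) = -3*R
C(G) = -5 (C(G) = (4 - 5)*5 = -1*5 = -5)
r(y, n) = n + y
s(q, I) = 10*I (s(q, I) = (-2*(-5))*I = 10*I)
(s(j(-1, 0), r(-3, -3)) + 14)² = (10*(-3 - 3) + 14)² = (10*(-6) + 14)² = (-60 + 14)² = (-46)² = 2116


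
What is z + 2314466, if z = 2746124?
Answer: 5060590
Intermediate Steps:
z + 2314466 = 2746124 + 2314466 = 5060590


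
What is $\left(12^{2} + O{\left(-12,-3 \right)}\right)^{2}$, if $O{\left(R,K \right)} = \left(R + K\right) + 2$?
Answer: $17161$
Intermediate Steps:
$O{\left(R,K \right)} = 2 + K + R$ ($O{\left(R,K \right)} = \left(K + R\right) + 2 = 2 + K + R$)
$\left(12^{2} + O{\left(-12,-3 \right)}\right)^{2} = \left(12^{2} - 13\right)^{2} = \left(144 - 13\right)^{2} = 131^{2} = 17161$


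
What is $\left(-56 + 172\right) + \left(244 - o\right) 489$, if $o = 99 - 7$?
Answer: $74444$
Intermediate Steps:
$o = 92$
$\left(-56 + 172\right) + \left(244 - o\right) 489 = \left(-56 + 172\right) + \left(244 - 92\right) 489 = 116 + \left(244 - 92\right) 489 = 116 + 152 \cdot 489 = 116 + 74328 = 74444$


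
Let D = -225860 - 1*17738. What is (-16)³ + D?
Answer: -247694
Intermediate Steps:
D = -243598 (D = -225860 - 17738 = -243598)
(-16)³ + D = (-16)³ - 243598 = -4096 - 243598 = -247694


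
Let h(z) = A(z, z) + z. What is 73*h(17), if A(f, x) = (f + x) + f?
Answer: 4964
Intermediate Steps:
A(f, x) = x + 2*f
h(z) = 4*z (h(z) = (z + 2*z) + z = 3*z + z = 4*z)
73*h(17) = 73*(4*17) = 73*68 = 4964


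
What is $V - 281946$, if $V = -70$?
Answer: $-282016$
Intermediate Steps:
$V - 281946 = -70 - 281946 = -282016$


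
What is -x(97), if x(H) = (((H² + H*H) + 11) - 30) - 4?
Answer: -18795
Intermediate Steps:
x(H) = -23 + 2*H² (x(H) = (((H² + H²) + 11) - 30) - 4 = ((2*H² + 11) - 30) - 4 = ((11 + 2*H²) - 30) - 4 = (-19 + 2*H²) - 4 = -23 + 2*H²)
-x(97) = -(-23 + 2*97²) = -(-23 + 2*9409) = -(-23 + 18818) = -1*18795 = -18795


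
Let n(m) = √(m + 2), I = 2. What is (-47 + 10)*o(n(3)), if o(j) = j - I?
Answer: 74 - 37*√5 ≈ -8.7345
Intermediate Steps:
n(m) = √(2 + m)
o(j) = -2 + j (o(j) = j - 1*2 = j - 2 = -2 + j)
(-47 + 10)*o(n(3)) = (-47 + 10)*(-2 + √(2 + 3)) = -37*(-2 + √5) = 74 - 37*√5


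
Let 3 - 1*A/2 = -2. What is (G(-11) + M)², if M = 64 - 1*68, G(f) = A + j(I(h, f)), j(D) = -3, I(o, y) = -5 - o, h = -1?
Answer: 9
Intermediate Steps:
A = 10 (A = 6 - 2*(-2) = 6 + 4 = 10)
G(f) = 7 (G(f) = 10 - 3 = 7)
M = -4 (M = 64 - 68 = -4)
(G(-11) + M)² = (7 - 4)² = 3² = 9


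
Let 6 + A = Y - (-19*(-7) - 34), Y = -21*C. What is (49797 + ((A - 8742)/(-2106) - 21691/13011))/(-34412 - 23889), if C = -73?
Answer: -75808074695/88750854387 ≈ -0.85417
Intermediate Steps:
Y = 1533 (Y = -21*(-73) = 1533)
A = 1428 (A = -6 + (1533 - (-19*(-7) - 34)) = -6 + (1533 - (133 - 34)) = -6 + (1533 - 1*99) = -6 + (1533 - 99) = -6 + 1434 = 1428)
(49797 + ((A - 8742)/(-2106) - 21691/13011))/(-34412 - 23889) = (49797 + ((1428 - 8742)/(-2106) - 21691/13011))/(-34412 - 23889) = (49797 + (-7314*(-1/2106) - 21691*1/13011))/(-58301) = (49797 + (1219/351 - 21691/13011))*(-1/58301) = (49797 + 2748956/1522287)*(-1/58301) = (75808074695/1522287)*(-1/58301) = -75808074695/88750854387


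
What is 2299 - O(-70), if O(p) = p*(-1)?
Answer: 2229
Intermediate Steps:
O(p) = -p
2299 - O(-70) = 2299 - (-1)*(-70) = 2299 - 1*70 = 2299 - 70 = 2229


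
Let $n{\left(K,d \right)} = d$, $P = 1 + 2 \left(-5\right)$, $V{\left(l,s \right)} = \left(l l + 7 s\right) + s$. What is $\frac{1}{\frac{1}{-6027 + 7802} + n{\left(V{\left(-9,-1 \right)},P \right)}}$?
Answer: $- \frac{1775}{15974} \approx -0.11112$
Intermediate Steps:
$V{\left(l,s \right)} = l^{2} + 8 s$ ($V{\left(l,s \right)} = \left(l^{2} + 7 s\right) + s = l^{2} + 8 s$)
$P = -9$ ($P = 1 - 10 = -9$)
$\frac{1}{\frac{1}{-6027 + 7802} + n{\left(V{\left(-9,-1 \right)},P \right)}} = \frac{1}{\frac{1}{-6027 + 7802} - 9} = \frac{1}{\frac{1}{1775} - 9} = \frac{1}{- \frac{15974}{1775}} = - \frac{1775}{15974}$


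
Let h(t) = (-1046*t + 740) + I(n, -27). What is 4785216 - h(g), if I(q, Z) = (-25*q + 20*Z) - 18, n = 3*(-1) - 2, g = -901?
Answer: 3842463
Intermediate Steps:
n = -5 (n = -3 - 2 = -5)
I(q, Z) = -18 - 25*q + 20*Z
h(t) = 307 - 1046*t (h(t) = (-1046*t + 740) + (-18 - 25*(-5) + 20*(-27)) = (740 - 1046*t) + (-18 + 125 - 540) = (740 - 1046*t) - 433 = 307 - 1046*t)
4785216 - h(g) = 4785216 - (307 - 1046*(-901)) = 4785216 - (307 + 942446) = 4785216 - 1*942753 = 4785216 - 942753 = 3842463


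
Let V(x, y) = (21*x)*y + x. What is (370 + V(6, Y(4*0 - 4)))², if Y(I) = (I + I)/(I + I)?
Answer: 252004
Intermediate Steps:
Y(I) = 1 (Y(I) = (2*I)/((2*I)) = (2*I)*(1/(2*I)) = 1)
V(x, y) = x + 21*x*y (V(x, y) = 21*x*y + x = x + 21*x*y)
(370 + V(6, Y(4*0 - 4)))² = (370 + 6*(1 + 21*1))² = (370 + 6*(1 + 21))² = (370 + 6*22)² = (370 + 132)² = 502² = 252004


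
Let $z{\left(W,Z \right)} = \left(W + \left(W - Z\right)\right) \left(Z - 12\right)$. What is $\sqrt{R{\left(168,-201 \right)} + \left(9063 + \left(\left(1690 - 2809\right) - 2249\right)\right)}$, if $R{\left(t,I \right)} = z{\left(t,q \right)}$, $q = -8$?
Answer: $i \sqrt{1185} \approx 34.424 i$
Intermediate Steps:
$z{\left(W,Z \right)} = \left(-12 + Z\right) \left(- Z + 2 W\right)$ ($z{\left(W,Z \right)} = \left(- Z + 2 W\right) \left(-12 + Z\right) = \left(-12 + Z\right) \left(- Z + 2 W\right)$)
$R{\left(t,I \right)} = -160 - 40 t$ ($R{\left(t,I \right)} = - \left(-8\right)^{2} - 24 t + 12 \left(-8\right) + 2 t \left(-8\right) = \left(-1\right) 64 - 24 t - 96 - 16 t = -64 - 24 t - 96 - 16 t = -160 - 40 t$)
$\sqrt{R{\left(168,-201 \right)} + \left(9063 + \left(\left(1690 - 2809\right) - 2249\right)\right)} = \sqrt{\left(-160 - 6720\right) + \left(9063 + \left(\left(1690 - 2809\right) - 2249\right)\right)} = \sqrt{\left(-160 - 6720\right) + \left(9063 - 3368\right)} = \sqrt{-6880 + \left(9063 - 3368\right)} = \sqrt{-6880 + 5695} = \sqrt{-1185} = i \sqrt{1185}$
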